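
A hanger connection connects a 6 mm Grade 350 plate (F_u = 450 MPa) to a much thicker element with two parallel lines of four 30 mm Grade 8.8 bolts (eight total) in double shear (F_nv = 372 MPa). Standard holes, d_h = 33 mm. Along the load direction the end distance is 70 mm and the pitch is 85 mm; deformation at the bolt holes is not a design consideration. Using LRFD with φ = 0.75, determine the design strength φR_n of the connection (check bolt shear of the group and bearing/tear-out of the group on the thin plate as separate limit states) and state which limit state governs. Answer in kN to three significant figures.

1270 kN (bearing governs)

Bolt shear: A_b = π·30²/4 = 706.9 mm²; R_n = 372 × 706.9 × 8 × 2 / 1000 = 4207 kN → 0.75 × 4207 = 3160 kN.
Bearing (1.5 l_c t F_u ≤ 3.0 d t F_u): upper limit = 3.0·30·6·450 / 1000 = 243 kN.
  Edge l_c = 70 − 33/2 = 53.5 → r_n = 216.7 kN; interior l_c = 85 − 33 = 52 → r_n = 210.6 kN.
  R_n,bearing = 2·216.7 + 6·210.6 = 1697 kN → 0.75 × 1697 = 1270 kN.
Bearing governs: 1270 kN.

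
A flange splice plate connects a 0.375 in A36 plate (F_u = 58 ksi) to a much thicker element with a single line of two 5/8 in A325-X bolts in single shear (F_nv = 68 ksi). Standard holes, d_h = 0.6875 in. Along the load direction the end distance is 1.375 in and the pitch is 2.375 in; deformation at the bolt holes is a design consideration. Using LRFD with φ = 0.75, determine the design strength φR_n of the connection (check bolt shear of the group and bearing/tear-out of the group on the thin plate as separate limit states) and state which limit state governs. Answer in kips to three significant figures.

31.3 kips (bolt shear governs)

Bolt shear: A_b = π·0.625²/4 = 0.3068 in²; R_n = 68 × 0.3068 × 2 × 1 = 41.72 kips → 0.75 × 41.72 = 31.3 kips.
Bearing (1.2 l_c t F_u ≤ 2.4 d t F_u): upper limit = 2.4·0.625·0.375·58 = 32.62 kips.
  Edge l_c = 1.375 − 0.6875/2 = 1.031 → r_n = 26.92 kips; interior l_c = 2.375 − 0.6875 = 1.688 → r_n = 32.62 kips.
  R_n,bearing = 1·26.92 + 1·32.62 = 59.54 kips → 0.75 × 59.54 = 44.7 kips.
Bolt shear governs: 31.3 kips.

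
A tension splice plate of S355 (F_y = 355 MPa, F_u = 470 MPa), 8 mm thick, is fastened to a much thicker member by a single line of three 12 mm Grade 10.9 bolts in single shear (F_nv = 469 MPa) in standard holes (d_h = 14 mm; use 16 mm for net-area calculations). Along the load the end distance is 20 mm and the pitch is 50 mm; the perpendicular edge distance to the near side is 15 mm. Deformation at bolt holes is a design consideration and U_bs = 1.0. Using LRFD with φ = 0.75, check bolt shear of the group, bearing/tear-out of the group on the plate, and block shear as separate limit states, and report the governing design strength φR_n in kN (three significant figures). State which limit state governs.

Bolt shear: A_b = π·12²/4 = 113.1 mm²; R_n = 469 × 113.1 × 3 × 1 / 1000 = 159.1 kN → 0.75 × 159.1 = 119 kN.
Bearing: edge l_c = 13, r_n = 58.66 kN; interior l_c = 36, r_n = 108.3 kN; R_n = 58.66 + 2·108.3 = 275.2 kN → 206 kN.
Block shear: A_gv = 960, A_nv = 640, A_nt = 56 mm²; R_n = min(0.6F_uA_nv, 0.6F_yA_gv) + U_bs·F_u·A_nt = 206.8 kN → 155 kN.
Bolt shear governs: 119 kN.

119 kN (bolt shear governs)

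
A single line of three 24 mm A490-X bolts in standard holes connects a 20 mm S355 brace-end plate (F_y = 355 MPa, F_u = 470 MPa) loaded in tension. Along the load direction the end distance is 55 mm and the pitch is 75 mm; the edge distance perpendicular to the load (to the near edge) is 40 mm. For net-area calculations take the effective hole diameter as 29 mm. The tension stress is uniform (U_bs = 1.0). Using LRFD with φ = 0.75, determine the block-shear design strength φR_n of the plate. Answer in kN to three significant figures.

Shear plane L_v = 55 + 2·75 = 205 mm; A_gv = 205 × 20 = 4100 mm².
A_nv = (205 − 2.5·29) × 20 = 2650 mm².
A_nt = (40 − 0.5·29) × 20 = 510 mm².
0.6 F_u A_nv = 747.3 kN; 0.6 F_y A_gv = 873.3 kN → shear rupture governs the shear term.
R_n = 747.3 + 1.0 × 470 × 510 / 1000 = 987 kN.
Design strength φR_n = 0.75 × 987 = 740 kN.

740 kN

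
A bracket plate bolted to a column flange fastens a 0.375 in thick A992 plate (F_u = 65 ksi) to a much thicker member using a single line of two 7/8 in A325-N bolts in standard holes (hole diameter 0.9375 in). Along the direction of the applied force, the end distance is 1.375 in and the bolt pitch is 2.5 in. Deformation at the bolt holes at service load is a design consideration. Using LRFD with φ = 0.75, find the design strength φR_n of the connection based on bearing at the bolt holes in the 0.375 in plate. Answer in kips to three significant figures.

54.2 kips

Per bolt r_n = 1.2 l_c t F_u ≤ 2.4 d t F_u; upper limit = 2.4 × 0.875 × 0.375 × 65 = 51.19 kips.
Edge bolt: l_c = 1.375 − 0.9375/2 = 0.9062 in → 1.2 × 0.9062 × 0.375 × 65 = 26.51 → r_n = 26.51 kips.
Interior bolts: l_c = 2.5 − 0.9375 = 1.562 in → 1.2 × 1.562 × 0.375 × 65 = 45.7 → r_n = 45.7 kips.
R_n = 1 × 26.51 + 1 × 45.7 = 72.21 kips.
Design strength φR_n = 0.75 × 72.21 = 54.2 kips.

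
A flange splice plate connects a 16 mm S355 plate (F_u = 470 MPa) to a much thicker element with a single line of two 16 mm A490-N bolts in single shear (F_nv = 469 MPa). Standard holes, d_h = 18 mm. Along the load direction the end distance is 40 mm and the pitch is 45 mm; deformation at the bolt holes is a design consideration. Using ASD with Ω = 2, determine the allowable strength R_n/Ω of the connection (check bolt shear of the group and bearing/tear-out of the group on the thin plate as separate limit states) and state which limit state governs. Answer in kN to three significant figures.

94.3 kN (bolt shear governs)

Bolt shear: A_b = π·16²/4 = 201.1 mm²; R_n = 469 × 201.1 × 2 × 1 / 1000 = 188.6 kN → 188.6 / 2 = 94.3 kN.
Bearing (1.2 l_c t F_u ≤ 2.4 d t F_u): upper limit = 2.4·16·16·470 / 1000 = 288.8 kN.
  Edge l_c = 40 − 18/2 = 31 → r_n = 279.7 kN; interior l_c = 45 − 18 = 27 → r_n = 243.6 kN.
  R_n,bearing = 1·279.7 + 1·243.6 = 523.4 kN → 523.4 / 2 = 262 kN.
Bolt shear governs: 94.3 kN.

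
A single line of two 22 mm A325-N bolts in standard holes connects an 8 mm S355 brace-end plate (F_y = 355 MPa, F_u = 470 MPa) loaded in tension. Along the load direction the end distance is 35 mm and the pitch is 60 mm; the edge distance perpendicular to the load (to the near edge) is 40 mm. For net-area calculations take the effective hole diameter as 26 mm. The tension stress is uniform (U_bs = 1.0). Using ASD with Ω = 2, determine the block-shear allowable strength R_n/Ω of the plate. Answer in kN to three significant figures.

Shear plane L_v = 35 + 1·60 = 95 mm; A_gv = 95 × 8 = 760 mm².
A_nv = (95 − 1.5·26) × 8 = 448 mm².
A_nt = (40 − 0.5·26) × 8 = 216 mm².
0.6 F_u A_nv = 126.3 kN; 0.6 F_y A_gv = 161.9 kN → shear rupture governs the shear term.
R_n = 126.3 + 1.0 × 470 × 216 / 1000 = 227.9 kN.
Allowable strength R_n/Ω = 227.9 / 2 = 114 kN.

114 kN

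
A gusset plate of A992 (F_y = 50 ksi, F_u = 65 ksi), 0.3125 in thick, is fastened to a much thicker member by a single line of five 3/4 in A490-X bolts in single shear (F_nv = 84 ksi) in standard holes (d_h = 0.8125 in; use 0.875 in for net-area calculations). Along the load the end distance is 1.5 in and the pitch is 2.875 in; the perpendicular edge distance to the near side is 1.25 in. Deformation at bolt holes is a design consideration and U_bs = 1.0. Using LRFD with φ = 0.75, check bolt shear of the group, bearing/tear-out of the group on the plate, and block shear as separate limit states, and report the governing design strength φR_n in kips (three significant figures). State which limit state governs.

Bolt shear: A_b = π·0.75²/4 = 0.4418 in²; R_n = 84 × 0.4418 × 5 × 1 = 185.6 kips → 0.75 × 185.6 = 139 kips.
Bearing: edge l_c = 1.094, r_n = 26.66 kips; interior l_c = 2.062, r_n = 36.56 kips; R_n = 26.66 + 4·36.56 = 172.9 kips → 130 kips.
Block shear: A_gv = 4.062, A_nv = 2.832, A_nt = 0.2539 in²; R_n = min(0.6F_uA_nv, 0.6F_yA_gv) + U_bs·F_u·A_nt = 127 kips → 95.2 kips.
Block shear governs: 95.2 kips.

95.2 kips (block shear governs)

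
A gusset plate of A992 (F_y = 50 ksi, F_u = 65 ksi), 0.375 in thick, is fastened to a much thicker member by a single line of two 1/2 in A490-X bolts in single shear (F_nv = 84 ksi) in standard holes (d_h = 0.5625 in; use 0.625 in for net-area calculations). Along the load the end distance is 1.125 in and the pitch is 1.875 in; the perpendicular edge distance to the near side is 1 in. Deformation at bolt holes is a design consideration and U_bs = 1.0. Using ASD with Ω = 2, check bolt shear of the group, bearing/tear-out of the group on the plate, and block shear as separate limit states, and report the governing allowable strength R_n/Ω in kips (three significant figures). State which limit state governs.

16.5 kips (bolt shear governs)

Bolt shear: A_b = π·0.5²/4 = 0.1963 in²; R_n = 84 × 0.1963 × 2 × 1 = 32.99 kips → 32.99 / 2 = 16.5 kips.
Bearing: edge l_c = 0.8438, r_n = 24.68 kips; interior l_c = 1.312, r_n = 29.25 kips; R_n = 24.68 + 1·29.25 = 53.93 kips → 27 kips.
Block shear: A_gv = 1.125, A_nv = 0.7734, A_nt = 0.2578 in²; R_n = min(0.6F_uA_nv, 0.6F_yA_gv) + U_bs·F_u·A_nt = 46.92 kips → 23.5 kips.
Bolt shear governs: 16.5 kips.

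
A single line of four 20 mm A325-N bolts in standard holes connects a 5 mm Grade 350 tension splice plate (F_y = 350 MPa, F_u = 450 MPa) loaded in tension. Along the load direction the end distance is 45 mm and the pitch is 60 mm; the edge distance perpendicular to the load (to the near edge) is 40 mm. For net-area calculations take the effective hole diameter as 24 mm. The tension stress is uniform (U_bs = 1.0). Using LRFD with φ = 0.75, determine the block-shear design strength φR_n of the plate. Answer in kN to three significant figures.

Shear plane L_v = 45 + 3·60 = 225 mm; A_gv = 225 × 5 = 1125 mm².
A_nv = (225 − 3.5·24) × 5 = 705 mm².
A_nt = (40 − 0.5·24) × 5 = 140 mm².
0.6 F_u A_nv = 190.3 kN; 0.6 F_y A_gv = 236.2 kN → shear rupture governs the shear term.
R_n = 190.3 + 1.0 × 450 × 140 / 1000 = 253.3 kN.
Design strength φR_n = 0.75 × 253.3 = 190 kN.

190 kN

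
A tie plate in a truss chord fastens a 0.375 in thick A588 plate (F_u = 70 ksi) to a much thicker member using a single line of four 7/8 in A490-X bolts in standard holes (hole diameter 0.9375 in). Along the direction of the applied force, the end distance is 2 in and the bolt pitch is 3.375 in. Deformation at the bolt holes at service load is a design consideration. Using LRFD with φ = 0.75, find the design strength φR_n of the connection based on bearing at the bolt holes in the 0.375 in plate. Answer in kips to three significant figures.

160 kips

Per bolt r_n = 1.2 l_c t F_u ≤ 2.4 d t F_u; upper limit = 2.4 × 0.875 × 0.375 × 70 = 55.13 kips.
Edge bolt: l_c = 2 − 0.9375/2 = 1.531 in → 1.2 × 1.531 × 0.375 × 70 = 48.23 → r_n = 48.23 kips.
Interior bolts: l_c = 3.375 − 0.9375 = 2.438 in → 1.2 × 2.438 × 0.375 × 70 = 76.78 → r_n = 55.13 kips.
R_n = 1 × 48.23 + 3 × 55.13 = 213.6 kips.
Design strength φR_n = 0.75 × 213.6 = 160 kips.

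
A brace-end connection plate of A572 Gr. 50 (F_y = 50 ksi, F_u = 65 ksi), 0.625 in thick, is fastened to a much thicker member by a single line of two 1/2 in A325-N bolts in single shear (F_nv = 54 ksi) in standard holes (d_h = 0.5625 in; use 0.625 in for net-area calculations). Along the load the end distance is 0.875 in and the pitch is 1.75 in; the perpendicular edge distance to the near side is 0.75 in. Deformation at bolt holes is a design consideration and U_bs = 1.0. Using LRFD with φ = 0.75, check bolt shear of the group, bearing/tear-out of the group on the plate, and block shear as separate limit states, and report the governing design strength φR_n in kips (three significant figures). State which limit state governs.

15.9 kips (bolt shear governs)

Bolt shear: A_b = π·0.5²/4 = 0.1963 in²; R_n = 54 × 0.1963 × 2 × 1 = 21.21 kips → 0.75 × 21.21 = 15.9 kips.
Bearing: edge l_c = 0.5938, r_n = 28.95 kips; interior l_c = 1.188, r_n = 48.75 kips; R_n = 28.95 + 1·48.75 = 77.7 kips → 58.3 kips.
Block shear: A_gv = 1.641, A_nv = 1.055, A_nt = 0.2734 in²; R_n = min(0.6F_uA_nv, 0.6F_yA_gv) + U_bs·F_u·A_nt = 58.91 kips → 44.2 kips.
Bolt shear governs: 15.9 kips.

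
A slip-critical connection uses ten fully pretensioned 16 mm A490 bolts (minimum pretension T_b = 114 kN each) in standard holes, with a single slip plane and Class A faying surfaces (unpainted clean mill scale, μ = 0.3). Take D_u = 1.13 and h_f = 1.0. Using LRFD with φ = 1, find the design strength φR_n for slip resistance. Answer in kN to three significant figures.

R_n = μ · D_u · h_f · T_b · n_s · n_b = 0.3 × 1.13 × 1.0 × 114 × 1 × 10 = 386.5 kN.
Design strength φR_n = 1 × 386.5 = 386 kN.

386 kN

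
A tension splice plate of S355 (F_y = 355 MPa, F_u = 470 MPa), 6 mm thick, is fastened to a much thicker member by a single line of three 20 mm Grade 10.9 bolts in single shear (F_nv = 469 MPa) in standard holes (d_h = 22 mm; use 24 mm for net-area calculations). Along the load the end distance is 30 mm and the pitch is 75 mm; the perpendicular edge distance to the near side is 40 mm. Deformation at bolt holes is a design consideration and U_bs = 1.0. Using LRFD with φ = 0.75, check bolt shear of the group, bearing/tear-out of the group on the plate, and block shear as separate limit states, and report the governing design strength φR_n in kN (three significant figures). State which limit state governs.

Bolt shear: A_b = π·20²/4 = 314.2 mm²; R_n = 469 × 314.2 × 3 × 1 / 1000 = 442 kN → 0.75 × 442 = 332 kN.
Bearing: edge l_c = 19, r_n = 64.3 kN; interior l_c = 53, r_n = 135.4 kN; R_n = 64.3 + 2·135.4 = 335 kN → 251 kN.
Block shear: A_gv = 1080, A_nv = 720, A_nt = 168 mm²; R_n = min(0.6F_uA_nv, 0.6F_yA_gv) + U_bs·F_u·A_nt = 282 kN → 212 kN.
Block shear governs: 212 kN.

212 kN (block shear governs)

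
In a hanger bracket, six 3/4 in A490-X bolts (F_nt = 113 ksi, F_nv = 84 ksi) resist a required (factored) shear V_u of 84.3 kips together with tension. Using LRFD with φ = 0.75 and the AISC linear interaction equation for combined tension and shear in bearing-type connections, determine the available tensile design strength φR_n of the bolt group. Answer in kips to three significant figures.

179 kips

A_b = π·0.75²/4 = 0.4418 in²; f_rv = 84.3 / (6 × 0.4418) = 31.8 ksi.
F'_nt = 1.3 F_nt − (F_nt / φF_nv) f_rv = 1.3·113 − (113/(0.75·84))·31.8 = 89.86 ksi, capped at F_nt → F'_nt = 89.86 ksi.
R_n = F'_nt · A_b · n = 89.86 × 0.4418 × 6 = 238.2 kips.
Design strength φR_n = 0.75 × 238.2 = 179 kips.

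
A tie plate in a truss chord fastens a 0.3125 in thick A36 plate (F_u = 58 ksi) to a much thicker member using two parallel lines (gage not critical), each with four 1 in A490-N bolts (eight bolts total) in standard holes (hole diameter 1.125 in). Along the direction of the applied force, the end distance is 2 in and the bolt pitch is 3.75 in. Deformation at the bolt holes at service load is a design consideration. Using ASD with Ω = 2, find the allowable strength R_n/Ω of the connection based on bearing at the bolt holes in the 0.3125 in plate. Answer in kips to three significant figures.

162 kips

Per bolt r_n = 1.2 l_c t F_u ≤ 2.4 d t F_u; upper limit = 2.4 × 1 × 0.3125 × 58 = 43.5 kips.
Edge bolt: l_c = 2 − 1.125/2 = 1.438 in → 1.2 × 1.438 × 0.3125 × 58 = 31.27 → r_n = 31.27 kips.
Interior bolts: l_c = 3.75 − 1.125 = 2.625 in → 1.2 × 2.625 × 0.3125 × 58 = 57.09 → r_n = 43.5 kips.
R_n = 2 × 31.27 + 6 × 43.5 = 323.5 kips.
Allowable strength R_n/Ω = 323.5 / 2 = 162 kips.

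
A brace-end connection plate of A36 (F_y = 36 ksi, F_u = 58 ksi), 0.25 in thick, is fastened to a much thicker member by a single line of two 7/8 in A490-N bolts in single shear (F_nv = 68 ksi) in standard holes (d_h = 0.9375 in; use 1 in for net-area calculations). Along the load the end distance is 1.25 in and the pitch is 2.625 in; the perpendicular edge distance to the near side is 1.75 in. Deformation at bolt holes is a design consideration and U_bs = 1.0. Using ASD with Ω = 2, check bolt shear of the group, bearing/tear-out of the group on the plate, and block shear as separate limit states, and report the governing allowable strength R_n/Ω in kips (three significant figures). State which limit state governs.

19.4 kips (block shear governs)

Bolt shear: A_b = π·0.875²/4 = 0.6013 in²; R_n = 68 × 0.6013 × 2 × 1 = 81.78 kips → 81.78 / 2 = 40.9 kips.
Bearing: edge l_c = 0.7812, r_n = 13.59 kips; interior l_c = 1.688, r_n = 29.36 kips; R_n = 13.59 + 1·29.36 = 42.96 kips → 21.5 kips.
Block shear: A_gv = 0.9688, A_nv = 0.5938, A_nt = 0.3125 in²; R_n = min(0.6F_uA_nv, 0.6F_yA_gv) + U_bs·F_u·A_nt = 38.79 kips → 19.4 kips.
Block shear governs: 19.4 kips.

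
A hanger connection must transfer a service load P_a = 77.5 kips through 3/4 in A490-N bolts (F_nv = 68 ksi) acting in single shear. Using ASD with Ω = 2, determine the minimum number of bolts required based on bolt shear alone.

6 bolts

A_b = π·0.75²/4 = 0.4418 in².
Per-bolt allowable strength R_n/Ω = 68 × 0.4418 × 1 / 2 = 15.02 kips.
n ≥ 77.5 / 15.02 = 5.16 → use 6 bolts.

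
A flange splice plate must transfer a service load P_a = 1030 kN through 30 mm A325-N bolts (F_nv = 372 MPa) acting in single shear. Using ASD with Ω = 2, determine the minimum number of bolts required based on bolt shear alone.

8 bolts

A_b = π·30²/4 = 706.9 mm².
Per-bolt allowable strength R_n/Ω = 372 × 706.9 × 1 / 1000 / 2 = 131.5 kN.
n ≥ 1030 / 131.5 = 7.834 → use 8 bolts.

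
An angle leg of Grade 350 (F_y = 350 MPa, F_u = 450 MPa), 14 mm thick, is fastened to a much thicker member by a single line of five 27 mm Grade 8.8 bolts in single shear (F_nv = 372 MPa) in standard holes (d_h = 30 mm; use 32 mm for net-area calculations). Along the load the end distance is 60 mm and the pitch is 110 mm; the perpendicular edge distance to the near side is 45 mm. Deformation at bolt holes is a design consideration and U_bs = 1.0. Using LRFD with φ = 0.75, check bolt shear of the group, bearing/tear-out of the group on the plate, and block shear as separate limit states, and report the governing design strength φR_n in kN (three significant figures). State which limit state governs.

799 kN (bolt shear governs)

Bolt shear: A_b = π·27²/4 = 572.6 mm²; R_n = 372 × 572.6 × 5 × 1 / 1000 = 1065 kN → 0.75 × 1065 = 799 kN.
Bearing: edge l_c = 45, r_n = 340.2 kN; interior l_c = 80, r_n = 408.2 kN; R_n = 340.2 + 4·408.2 = 1973 kN → 1480 kN.
Block shear: A_gv = 7000, A_nv = 4984, A_nt = 406 mm²; R_n = min(0.6F_uA_nv, 0.6F_yA_gv) + U_bs·F_u·A_nt = 1528 kN → 1150 kN.
Bolt shear governs: 799 kN.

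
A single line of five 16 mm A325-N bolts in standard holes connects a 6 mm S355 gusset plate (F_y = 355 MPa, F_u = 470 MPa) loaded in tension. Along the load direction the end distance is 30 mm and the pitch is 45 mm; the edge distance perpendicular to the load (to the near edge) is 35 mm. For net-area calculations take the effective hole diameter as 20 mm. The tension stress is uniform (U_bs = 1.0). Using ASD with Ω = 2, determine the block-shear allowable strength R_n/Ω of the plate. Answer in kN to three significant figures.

Shear plane L_v = 30 + 4·45 = 210 mm; A_gv = 210 × 6 = 1260 mm².
A_nv = (210 − 4.5·20) × 6 = 720 mm².
A_nt = (35 − 0.5·20) × 6 = 150 mm².
0.6 F_u A_nv = 203 kN; 0.6 F_y A_gv = 268.4 kN → shear rupture governs the shear term.
R_n = 203 + 1.0 × 470 × 150 / 1000 = 273.5 kN.
Allowable strength R_n/Ω = 273.5 / 2 = 137 kN.

137 kN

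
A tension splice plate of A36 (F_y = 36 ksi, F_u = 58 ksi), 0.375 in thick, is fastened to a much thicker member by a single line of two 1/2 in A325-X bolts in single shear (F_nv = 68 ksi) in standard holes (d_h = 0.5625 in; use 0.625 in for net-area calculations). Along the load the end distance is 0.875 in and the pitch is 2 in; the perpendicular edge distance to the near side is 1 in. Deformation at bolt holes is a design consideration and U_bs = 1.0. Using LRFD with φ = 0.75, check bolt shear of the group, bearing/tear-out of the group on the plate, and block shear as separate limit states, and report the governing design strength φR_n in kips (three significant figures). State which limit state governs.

20 kips (bolt shear governs)

Bolt shear: A_b = π·0.5²/4 = 0.1963 in²; R_n = 68 × 0.1963 × 2 × 1 = 26.7 kips → 0.75 × 26.7 = 20 kips.
Bearing: edge l_c = 0.5938, r_n = 15.5 kips; interior l_c = 1.438, r_n = 26.1 kips; R_n = 15.5 + 1·26.1 = 41.6 kips → 31.2 kips.
Block shear: A_gv = 1.078, A_nv = 0.7266, A_nt = 0.2578 in²; R_n = min(0.6F_uA_nv, 0.6F_yA_gv) + U_bs·F_u·A_nt = 38.24 kips → 28.7 kips.
Bolt shear governs: 20 kips.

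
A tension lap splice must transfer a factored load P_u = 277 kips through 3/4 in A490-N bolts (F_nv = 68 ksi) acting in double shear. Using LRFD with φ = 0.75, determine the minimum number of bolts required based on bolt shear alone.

A_b = π·0.75²/4 = 0.4418 in².
Per-bolt design strength φR_n = 0.75 × 68 × 0.4418 × 2 = 45.06 kips.
n ≥ 277 / 45.06 = 6.147 → use 7 bolts.

7 bolts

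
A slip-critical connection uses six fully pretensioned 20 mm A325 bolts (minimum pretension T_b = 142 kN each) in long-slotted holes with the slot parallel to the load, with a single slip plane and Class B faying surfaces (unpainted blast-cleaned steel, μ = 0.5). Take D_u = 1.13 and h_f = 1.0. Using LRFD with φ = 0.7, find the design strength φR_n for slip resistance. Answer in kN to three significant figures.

R_n = μ · D_u · h_f · T_b · n_s · n_b = 0.5 × 1.13 × 1.0 × 142 × 1 × 6 = 481.4 kN.
Design strength φR_n = 0.7 × 481.4 = 337 kN.

337 kN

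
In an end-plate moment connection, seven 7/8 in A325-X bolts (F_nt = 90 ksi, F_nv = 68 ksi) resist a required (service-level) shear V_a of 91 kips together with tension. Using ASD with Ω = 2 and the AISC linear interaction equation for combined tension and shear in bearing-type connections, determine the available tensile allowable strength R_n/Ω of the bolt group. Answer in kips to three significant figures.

126 kips

A_b = π·0.875²/4 = 0.6013 in²; f_rv = 91 / (7 × 0.6013) = 21.62 ksi.
F'_nt = 1.3 F_nt − (Ω F_nt / F_nv) f_rv = 1.3·90 − (2·90/68)·21.62 = 59.77 ksi, capped at F_nt → F'_nt = 59.77 ksi.
R_n = F'_nt · A_b · n = 59.77 × 0.6013 × 7 = 251.6 kips.
Allowable strength R_n/Ω = 251.6 / 2 = 126 kips.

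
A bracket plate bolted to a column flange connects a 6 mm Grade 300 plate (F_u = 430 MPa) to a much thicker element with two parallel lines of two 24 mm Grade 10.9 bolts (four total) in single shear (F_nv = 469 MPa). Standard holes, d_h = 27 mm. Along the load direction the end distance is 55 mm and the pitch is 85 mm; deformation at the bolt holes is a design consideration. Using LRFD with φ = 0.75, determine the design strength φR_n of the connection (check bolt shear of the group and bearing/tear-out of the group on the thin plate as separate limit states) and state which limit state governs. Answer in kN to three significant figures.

Bolt shear: A_b = π·24²/4 = 452.4 mm²; R_n = 469 × 452.4 × 4 × 1 / 1000 = 848.7 kN → 0.75 × 848.7 = 637 kN.
Bearing (1.2 l_c t F_u ≤ 2.4 d t F_u): upper limit = 2.4·24·6·430 / 1000 = 148.6 kN.
  Edge l_c = 55 − 27/2 = 41.5 → r_n = 128.5 kN; interior l_c = 85 − 27 = 58 → r_n = 148.6 kN.
  R_n,bearing = 2·128.5 + 2·148.6 = 554.2 kN → 0.75 × 554.2 = 416 kN.
Bearing governs: 416 kN.

416 kN (bearing governs)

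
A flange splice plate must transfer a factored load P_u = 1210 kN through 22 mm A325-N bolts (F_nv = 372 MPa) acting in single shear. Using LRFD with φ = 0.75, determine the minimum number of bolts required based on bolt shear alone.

A_b = π·22²/4 = 380.1 mm².
Per-bolt design strength φR_n = 0.75 × 372 × 380.1 × 1 / 1000 = 106.1 kN.
n ≥ 1210 / 106.1 = 11.41 → use 12 bolts.

12 bolts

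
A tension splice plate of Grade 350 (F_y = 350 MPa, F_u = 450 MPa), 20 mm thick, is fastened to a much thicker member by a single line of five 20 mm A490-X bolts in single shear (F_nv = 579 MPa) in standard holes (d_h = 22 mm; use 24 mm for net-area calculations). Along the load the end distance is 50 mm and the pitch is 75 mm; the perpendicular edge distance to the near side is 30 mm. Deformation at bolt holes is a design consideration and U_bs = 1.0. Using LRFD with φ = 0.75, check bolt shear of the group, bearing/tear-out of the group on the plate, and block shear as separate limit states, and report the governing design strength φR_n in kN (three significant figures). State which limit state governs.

Bolt shear: A_b = π·20²/4 = 314.2 mm²; R_n = 579 × 314.2 × 5 × 1 / 1000 = 909.5 kN → 0.75 × 909.5 = 682 kN.
Bearing: edge l_c = 39, r_n = 421.2 kN; interior l_c = 53, r_n = 432 kN; R_n = 421.2 + 4·432 = 2149 kN → 1610 kN.
Block shear: A_gv = 7000, A_nv = 4840, A_nt = 360 mm²; R_n = min(0.6F_uA_nv, 0.6F_yA_gv) + U_bs·F_u·A_nt = 1469 kN → 1100 kN.
Bolt shear governs: 682 kN.

682 kN (bolt shear governs)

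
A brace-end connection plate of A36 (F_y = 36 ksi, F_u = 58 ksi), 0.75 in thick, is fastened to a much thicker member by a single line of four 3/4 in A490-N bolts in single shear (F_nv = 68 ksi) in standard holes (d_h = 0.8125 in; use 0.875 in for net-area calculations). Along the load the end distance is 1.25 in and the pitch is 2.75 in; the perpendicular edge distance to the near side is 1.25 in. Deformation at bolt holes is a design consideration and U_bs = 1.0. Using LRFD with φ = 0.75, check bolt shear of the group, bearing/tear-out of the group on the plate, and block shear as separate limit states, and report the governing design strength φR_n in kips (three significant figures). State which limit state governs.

90.1 kips (bolt shear governs)

Bolt shear: A_b = π·0.75²/4 = 0.4418 in²; R_n = 68 × 0.4418 × 4 × 1 = 120.2 kips → 0.75 × 120.2 = 90.1 kips.
Bearing: edge l_c = 0.8438, r_n = 44.04 kips; interior l_c = 1.938, r_n = 78.3 kips; R_n = 44.04 + 3·78.3 = 278.9 kips → 209 kips.
Block shear: A_gv = 7.125, A_nv = 4.828, A_nt = 0.6094 in²; R_n = min(0.6F_uA_nv, 0.6F_yA_gv) + U_bs·F_u·A_nt = 189.2 kips → 142 kips.
Bolt shear governs: 90.1 kips.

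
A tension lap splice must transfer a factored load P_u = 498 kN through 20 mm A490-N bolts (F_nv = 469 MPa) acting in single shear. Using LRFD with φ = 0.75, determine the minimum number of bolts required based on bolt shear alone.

5 bolts

A_b = π·20²/4 = 314.2 mm².
Per-bolt design strength φR_n = 0.75 × 469 × 314.2 × 1 / 1000 = 110.5 kN.
n ≥ 498 / 110.5 = 4.507 → use 5 bolts.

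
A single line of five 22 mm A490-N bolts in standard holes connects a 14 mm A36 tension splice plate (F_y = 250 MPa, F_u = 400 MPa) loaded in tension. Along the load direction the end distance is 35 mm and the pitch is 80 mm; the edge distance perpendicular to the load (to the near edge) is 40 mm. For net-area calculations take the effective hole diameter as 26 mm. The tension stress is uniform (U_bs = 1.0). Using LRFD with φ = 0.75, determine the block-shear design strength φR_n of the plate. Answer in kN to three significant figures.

673 kN

Shear plane L_v = 35 + 4·80 = 355 mm; A_gv = 355 × 14 = 4970 mm².
A_nv = (355 − 4.5·26) × 14 = 3332 mm².
A_nt = (40 − 0.5·26) × 14 = 378 mm².
0.6 F_u A_nv = 799.7 kN; 0.6 F_y A_gv = 745.5 kN → shear yielding governs the shear term.
R_n = 745.5 + 1.0 × 400 × 378 / 1000 = 896.7 kN.
Design strength φR_n = 0.75 × 896.7 = 673 kN.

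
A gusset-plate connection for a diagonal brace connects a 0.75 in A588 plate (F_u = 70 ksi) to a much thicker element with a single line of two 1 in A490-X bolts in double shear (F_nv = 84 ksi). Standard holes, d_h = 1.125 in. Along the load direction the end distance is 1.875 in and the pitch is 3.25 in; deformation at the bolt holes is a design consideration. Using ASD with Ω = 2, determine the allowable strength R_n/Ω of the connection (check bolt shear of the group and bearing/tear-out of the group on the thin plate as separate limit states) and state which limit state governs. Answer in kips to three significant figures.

104 kips (bearing governs)

Bolt shear: A_b = π·1²/4 = 0.7854 in²; R_n = 84 × 0.7854 × 2 × 2 = 263.9 kips → 263.9 / 2 = 132 kips.
Bearing (1.2 l_c t F_u ≤ 2.4 d t F_u): upper limit = 2.4·1·0.75·70 = 126 kips.
  Edge l_c = 1.875 − 1.125/2 = 1.312 → r_n = 82.69 kips; interior l_c = 3.25 − 1.125 = 2.125 → r_n = 126 kips.
  R_n,bearing = 1·82.69 + 1·126 = 208.7 kips → 208.7 / 2 = 104 kips.
Bearing governs: 104 kips.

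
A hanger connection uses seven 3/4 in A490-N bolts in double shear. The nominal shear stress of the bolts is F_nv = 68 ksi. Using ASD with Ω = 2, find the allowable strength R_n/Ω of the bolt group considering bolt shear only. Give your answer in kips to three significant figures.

A_b = π × 0.75² / 4 = 0.4418 in².
R_n = F_nv · A_b · n · n_s = 68 × 0.4418 × 7 × 2 = 420.6 kips.
Allowable strength R_n/Ω = 420.6 / 2 = 210 kips.

210 kips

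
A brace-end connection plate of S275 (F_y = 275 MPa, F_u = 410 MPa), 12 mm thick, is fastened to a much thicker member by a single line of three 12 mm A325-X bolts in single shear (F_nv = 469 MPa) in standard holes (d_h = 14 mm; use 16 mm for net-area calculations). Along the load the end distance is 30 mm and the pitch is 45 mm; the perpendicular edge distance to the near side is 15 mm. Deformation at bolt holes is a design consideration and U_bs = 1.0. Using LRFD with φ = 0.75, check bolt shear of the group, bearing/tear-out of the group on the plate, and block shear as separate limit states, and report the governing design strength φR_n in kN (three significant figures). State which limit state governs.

119 kN (bolt shear governs)

Bolt shear: A_b = π·12²/4 = 113.1 mm²; R_n = 469 × 113.1 × 3 × 1 / 1000 = 159.1 kN → 0.75 × 159.1 = 119 kN.
Bearing: edge l_c = 23, r_n = 135.8 kN; interior l_c = 31, r_n = 141.7 kN; R_n = 135.8 + 2·141.7 = 419.2 kN → 314 kN.
Block shear: A_gv = 1440, A_nv = 960, A_nt = 84 mm²; R_n = min(0.6F_uA_nv, 0.6F_yA_gv) + U_bs·F_u·A_nt = 270.6 kN → 203 kN.
Bolt shear governs: 119 kN.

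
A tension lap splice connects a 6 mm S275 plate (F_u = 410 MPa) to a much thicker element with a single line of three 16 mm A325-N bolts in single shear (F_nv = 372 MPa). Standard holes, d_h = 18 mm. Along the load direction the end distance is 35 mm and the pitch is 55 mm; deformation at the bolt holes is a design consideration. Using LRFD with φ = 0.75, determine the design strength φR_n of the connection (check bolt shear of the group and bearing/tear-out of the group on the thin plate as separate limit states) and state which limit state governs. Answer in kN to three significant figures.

168 kN (bolt shear governs)

Bolt shear: A_b = π·16²/4 = 201.1 mm²; R_n = 372 × 201.1 × 3 × 1 / 1000 = 224.4 kN → 0.75 × 224.4 = 168 kN.
Bearing (1.2 l_c t F_u ≤ 2.4 d t F_u): upper limit = 2.4·16·6·410 / 1000 = 94.46 kN.
  Edge l_c = 35 − 18/2 = 26 → r_n = 76.75 kN; interior l_c = 55 − 18 = 37 → r_n = 94.46 kN.
  R_n,bearing = 1·76.75 + 2·94.46 = 265.7 kN → 0.75 × 265.7 = 199 kN.
Bolt shear governs: 168 kN.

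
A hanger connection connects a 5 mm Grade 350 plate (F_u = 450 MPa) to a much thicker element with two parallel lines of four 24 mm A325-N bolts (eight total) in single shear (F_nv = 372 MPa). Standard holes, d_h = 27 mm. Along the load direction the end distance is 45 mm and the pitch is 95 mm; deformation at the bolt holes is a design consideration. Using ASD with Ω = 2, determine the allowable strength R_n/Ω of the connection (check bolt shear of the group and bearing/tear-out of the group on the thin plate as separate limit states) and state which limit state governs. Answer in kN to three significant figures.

474 kN (bearing governs)

Bolt shear: A_b = π·24²/4 = 452.4 mm²; R_n = 372 × 452.4 × 8 × 1 / 1000 = 1346 kN → 1346 / 2 = 673 kN.
Bearing (1.2 l_c t F_u ≤ 2.4 d t F_u): upper limit = 2.4·24·5·450 / 1000 = 129.6 kN.
  Edge l_c = 45 − 27/2 = 31.5 → r_n = 85.05 kN; interior l_c = 95 − 27 = 68 → r_n = 129.6 kN.
  R_n,bearing = 2·85.05 + 6·129.6 = 947.7 kN → 947.7 / 2 = 474 kN.
Bearing governs: 474 kN.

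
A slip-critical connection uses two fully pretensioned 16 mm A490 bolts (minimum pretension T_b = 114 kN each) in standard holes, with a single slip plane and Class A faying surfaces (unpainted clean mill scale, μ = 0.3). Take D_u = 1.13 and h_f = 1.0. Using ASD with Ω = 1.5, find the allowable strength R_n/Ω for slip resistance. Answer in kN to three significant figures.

51.5 kN

R_n = μ · D_u · h_f · T_b · n_s · n_b = 0.3 × 1.13 × 1.0 × 114 × 1 × 2 = 77.29 kN.
Allowable strength R_n/Ω = 77.29 / 1.5 = 51.5 kN.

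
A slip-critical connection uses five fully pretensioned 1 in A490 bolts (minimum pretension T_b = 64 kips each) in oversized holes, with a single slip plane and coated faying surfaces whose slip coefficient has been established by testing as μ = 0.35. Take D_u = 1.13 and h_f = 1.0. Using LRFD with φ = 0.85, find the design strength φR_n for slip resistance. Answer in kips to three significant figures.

108 kips

R_n = μ · D_u · h_f · T_b · n_s · n_b = 0.35 × 1.13 × 1.0 × 64 × 1 × 5 = 126.6 kips.
Design strength φR_n = 0.85 × 126.6 = 108 kips.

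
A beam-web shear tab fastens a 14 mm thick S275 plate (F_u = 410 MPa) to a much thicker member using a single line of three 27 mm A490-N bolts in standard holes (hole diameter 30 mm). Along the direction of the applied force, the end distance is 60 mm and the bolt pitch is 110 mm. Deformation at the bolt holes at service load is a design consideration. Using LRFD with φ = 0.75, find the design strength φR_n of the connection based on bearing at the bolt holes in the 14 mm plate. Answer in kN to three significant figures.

790 kN

Per bolt r_n = 1.2 l_c t F_u ≤ 2.4 d t F_u; upper limit = 2.4 × 27 × 14 × 410 / 1000 = 372 kN.
Edge bolt: l_c = 60 − 30/2 = 45 mm → 1.2 × 45 × 14 × 410 / 1000 = 310 → r_n = 310 kN.
Interior bolts: l_c = 110 − 30 = 80 mm → 1.2 × 80 × 14 × 410 / 1000 = 551 → r_n = 372 kN.
R_n = 1 × 310 + 2 × 372 = 1054 kN.
Design strength φR_n = 0.75 × 1054 = 790 kN.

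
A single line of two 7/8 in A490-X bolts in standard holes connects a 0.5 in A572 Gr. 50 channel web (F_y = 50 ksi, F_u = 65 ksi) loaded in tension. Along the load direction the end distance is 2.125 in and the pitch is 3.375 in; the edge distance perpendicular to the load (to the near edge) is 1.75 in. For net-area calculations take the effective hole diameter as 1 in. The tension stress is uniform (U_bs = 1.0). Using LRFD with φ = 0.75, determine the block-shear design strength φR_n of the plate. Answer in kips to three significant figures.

Shear plane L_v = 2.125 + 1·3.375 = 5.5 in; A_gv = 5.5 × 0.5 = 2.75 in².
A_nv = (5.5 − 1.5·1) × 0.5 = 2 in².
A_nt = (1.75 − 0.5·1) × 0.5 = 0.625 in².
0.6 F_u A_nv = 78 kips; 0.6 F_y A_gv = 82.5 kips → shear rupture governs the shear term.
R_n = 78 + 1.0 × 65 × 0.625 = 118.6 kips.
Design strength φR_n = 0.75 × 118.6 = 89 kips.

89 kips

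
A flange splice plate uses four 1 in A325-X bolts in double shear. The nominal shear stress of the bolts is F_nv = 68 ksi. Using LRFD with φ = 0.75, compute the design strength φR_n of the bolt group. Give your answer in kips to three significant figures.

A_b = π × 1² / 4 = 0.7854 in².
R_n = F_nv · A_b · n · n_s = 68 × 0.7854 × 4 × 2 = 427.3 kips.
Design strength φR_n = 0.75 × 427.3 = 320 kips.

320 kips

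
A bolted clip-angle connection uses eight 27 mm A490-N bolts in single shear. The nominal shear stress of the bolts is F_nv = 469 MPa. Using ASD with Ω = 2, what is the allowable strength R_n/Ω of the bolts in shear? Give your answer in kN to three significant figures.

1070 kN

A_b = π × 27² / 4 = 572.6 mm².
R_n = F_nv · A_b · n · n_s = 469 × 572.6 × 8 × 1 / 1000 = 2148 kN.
Allowable strength R_n/Ω = 2148 / 2 = 1070 kN.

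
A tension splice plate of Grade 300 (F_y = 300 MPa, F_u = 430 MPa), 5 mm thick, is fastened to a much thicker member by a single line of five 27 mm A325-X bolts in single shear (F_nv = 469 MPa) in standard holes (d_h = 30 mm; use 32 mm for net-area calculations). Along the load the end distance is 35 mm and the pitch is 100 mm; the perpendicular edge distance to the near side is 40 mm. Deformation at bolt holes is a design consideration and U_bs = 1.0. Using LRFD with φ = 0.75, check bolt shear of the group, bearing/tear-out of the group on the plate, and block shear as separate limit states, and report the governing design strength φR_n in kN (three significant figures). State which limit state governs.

Bolt shear: A_b = π·27²/4 = 572.6 mm²; R_n = 469 × 572.6 × 5 × 1 / 1000 = 1343 kN → 0.75 × 1343 = 1010 kN.
Bearing: edge l_c = 20, r_n = 51.6 kN; interior l_c = 70, r_n = 139.3 kN; R_n = 51.6 + 4·139.3 = 608.9 kN → 457 kN.
Block shear: A_gv = 2175, A_nv = 1455, A_nt = 120 mm²; R_n = min(0.6F_uA_nv, 0.6F_yA_gv) + U_bs·F_u·A_nt = 427 kN → 320 kN.
Block shear governs: 320 kN.

320 kN (block shear governs)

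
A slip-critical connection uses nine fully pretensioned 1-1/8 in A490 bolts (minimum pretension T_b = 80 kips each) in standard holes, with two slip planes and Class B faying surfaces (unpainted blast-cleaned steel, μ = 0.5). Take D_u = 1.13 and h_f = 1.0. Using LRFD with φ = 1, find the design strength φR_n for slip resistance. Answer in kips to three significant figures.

814 kips

R_n = μ · D_u · h_f · T_b · n_s · n_b = 0.5 × 1.13 × 1.0 × 80 × 2 × 9 = 813.6 kips.
Design strength φR_n = 1 × 813.6 = 814 kips.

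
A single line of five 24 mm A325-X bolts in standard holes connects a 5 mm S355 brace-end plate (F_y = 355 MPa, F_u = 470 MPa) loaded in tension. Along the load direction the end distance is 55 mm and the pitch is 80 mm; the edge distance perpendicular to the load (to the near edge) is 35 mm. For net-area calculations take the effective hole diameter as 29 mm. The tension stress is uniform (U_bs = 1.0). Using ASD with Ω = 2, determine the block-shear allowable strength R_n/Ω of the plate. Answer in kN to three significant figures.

Shear plane L_v = 55 + 4·80 = 375 mm; A_gv = 375 × 5 = 1875 mm².
A_nv = (375 − 4.5·29) × 5 = 1222 mm².
A_nt = (35 − 0.5·29) × 5 = 102.5 mm².
0.6 F_u A_nv = 344.7 kN; 0.6 F_y A_gv = 399.4 kN → shear rupture governs the shear term.
R_n = 344.7 + 1.0 × 470 × 102.5 / 1000 = 392.9 kN.
Allowable strength R_n/Ω = 392.9 / 2 = 196 kN.

196 kN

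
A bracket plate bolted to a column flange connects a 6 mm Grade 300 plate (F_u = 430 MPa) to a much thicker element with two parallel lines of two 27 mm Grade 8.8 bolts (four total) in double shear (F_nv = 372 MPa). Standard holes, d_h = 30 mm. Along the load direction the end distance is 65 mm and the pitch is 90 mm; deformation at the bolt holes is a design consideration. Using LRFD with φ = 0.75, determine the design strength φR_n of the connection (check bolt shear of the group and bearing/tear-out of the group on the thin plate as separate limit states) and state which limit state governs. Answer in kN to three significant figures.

483 kN (bearing governs)

Bolt shear: A_b = π·27²/4 = 572.6 mm²; R_n = 372 × 572.6 × 4 × 2 / 1000 = 1704 kN → 0.75 × 1704 = 1280 kN.
Bearing (1.2 l_c t F_u ≤ 2.4 d t F_u): upper limit = 2.4·27·6·430 / 1000 = 167.2 kN.
  Edge l_c = 65 − 30/2 = 50 → r_n = 154.8 kN; interior l_c = 90 − 30 = 60 → r_n = 167.2 kN.
  R_n,bearing = 2·154.8 + 2·167.2 = 644 kN → 0.75 × 644 = 483 kN.
Bearing governs: 483 kN.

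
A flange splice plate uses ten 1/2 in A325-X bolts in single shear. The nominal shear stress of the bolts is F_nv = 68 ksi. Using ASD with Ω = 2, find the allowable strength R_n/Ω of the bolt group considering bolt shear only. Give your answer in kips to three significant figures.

66.8 kips

A_b = π × 0.5² / 4 = 0.1963 in².
R_n = F_nv · A_b · n · n_s = 68 × 0.1963 × 10 × 1 = 133.5 kips.
Allowable strength R_n/Ω = 133.5 / 2 = 66.8 kips.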